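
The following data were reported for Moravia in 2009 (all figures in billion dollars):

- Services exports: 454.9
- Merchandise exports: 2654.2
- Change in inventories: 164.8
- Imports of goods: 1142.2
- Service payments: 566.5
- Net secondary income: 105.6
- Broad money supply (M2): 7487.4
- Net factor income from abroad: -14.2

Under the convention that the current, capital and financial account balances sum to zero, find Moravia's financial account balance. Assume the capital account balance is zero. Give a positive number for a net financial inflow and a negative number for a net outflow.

Goods balance = 2654.2 - 1142.2 = 1512.0
Services balance = 454.9 - 566.5 = -111.6
Trade balance (goods + services) = 1512.0 + (-111.6) = 1400.4
Net primary income = -14.2
Net secondary income = 105.6
Current account = 1400.4 + (-14.2) + 105.6 = 1491.8
Financial account = -(1491.8) = -1491.8

-1491.8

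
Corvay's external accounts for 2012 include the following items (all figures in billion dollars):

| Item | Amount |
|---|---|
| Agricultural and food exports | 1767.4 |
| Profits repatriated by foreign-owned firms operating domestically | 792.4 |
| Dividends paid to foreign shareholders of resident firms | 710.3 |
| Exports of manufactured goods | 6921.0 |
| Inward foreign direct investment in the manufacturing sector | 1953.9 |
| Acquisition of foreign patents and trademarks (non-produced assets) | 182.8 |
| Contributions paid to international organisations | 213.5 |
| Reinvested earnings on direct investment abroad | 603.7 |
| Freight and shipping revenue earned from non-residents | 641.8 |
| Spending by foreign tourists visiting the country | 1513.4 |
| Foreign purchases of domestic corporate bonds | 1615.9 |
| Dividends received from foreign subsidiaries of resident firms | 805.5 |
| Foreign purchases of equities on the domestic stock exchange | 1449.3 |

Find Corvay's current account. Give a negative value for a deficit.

10536.6

Goods: 1767.4 + 6921.0 = 8688.4
Services: 1513.4 + 641.8 = 2155.2
Primary income: -792.4 - 710.3 + 805.5 + 603.7 = -93.5
Secondary income: -213.5
Current account = 8688.4 + 2155.2 + (-93.5) + (-213.5) = 10536.6
(Excluded from the current account — financial account: inward foreign direct investment in the manufacturing sector 1953.9, foreign purchases of domestic corporate bonds 1615.9, foreign purchases of equities on the domestic stock exchange 1449.3; capital account: acquisition of foreign patents and trademarks (non-produced assets) 182.8.)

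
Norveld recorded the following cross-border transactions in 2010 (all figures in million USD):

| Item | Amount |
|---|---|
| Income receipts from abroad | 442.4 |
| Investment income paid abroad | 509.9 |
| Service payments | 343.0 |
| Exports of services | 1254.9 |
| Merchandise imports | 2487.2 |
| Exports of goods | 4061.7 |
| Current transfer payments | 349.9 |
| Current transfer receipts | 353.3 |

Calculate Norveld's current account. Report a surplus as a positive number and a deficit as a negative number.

Goods balance = 4061.7 - 2487.2 = 1574.5
Services balance = 1254.9 - 343.0 = 911.9
Trade balance (goods + services) = 1574.5 + 911.9 = 2486.4
Net primary income = 442.4 - 509.9 = -67.5
Net secondary income = 353.3 - 349.9 = 3.4
Current account = 2486.4 + (-67.5) + 3.4 = 2422.3

2422.3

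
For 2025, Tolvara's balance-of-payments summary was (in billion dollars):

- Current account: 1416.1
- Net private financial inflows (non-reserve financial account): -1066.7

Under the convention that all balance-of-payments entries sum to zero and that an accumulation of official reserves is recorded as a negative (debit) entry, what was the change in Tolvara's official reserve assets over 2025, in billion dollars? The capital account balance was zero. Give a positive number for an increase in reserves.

Official reserve transactions balance = -(1416.1 + (-1066.7)) = -349.4
An accumulation of reserves is recorded as a debit (negative entry), so the change in the stock of reserves is the negative of that balance.
Change in official reserves = -(-349.4) = 349.4

349.4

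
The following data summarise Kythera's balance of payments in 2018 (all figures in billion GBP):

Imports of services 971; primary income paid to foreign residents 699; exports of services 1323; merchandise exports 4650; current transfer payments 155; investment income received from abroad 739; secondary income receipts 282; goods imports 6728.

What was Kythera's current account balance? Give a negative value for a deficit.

-1559

Goods balance = 4650 - 6728 = -2078
Services balance = 1323 - 971 = 352
Trade balance (goods + services) = -2078 + 352 = -1726
Net primary income = 739 - 699 = 40
Net secondary income = 282 - 155 = 127
Current account = -1726 + 40 + 127 = -1559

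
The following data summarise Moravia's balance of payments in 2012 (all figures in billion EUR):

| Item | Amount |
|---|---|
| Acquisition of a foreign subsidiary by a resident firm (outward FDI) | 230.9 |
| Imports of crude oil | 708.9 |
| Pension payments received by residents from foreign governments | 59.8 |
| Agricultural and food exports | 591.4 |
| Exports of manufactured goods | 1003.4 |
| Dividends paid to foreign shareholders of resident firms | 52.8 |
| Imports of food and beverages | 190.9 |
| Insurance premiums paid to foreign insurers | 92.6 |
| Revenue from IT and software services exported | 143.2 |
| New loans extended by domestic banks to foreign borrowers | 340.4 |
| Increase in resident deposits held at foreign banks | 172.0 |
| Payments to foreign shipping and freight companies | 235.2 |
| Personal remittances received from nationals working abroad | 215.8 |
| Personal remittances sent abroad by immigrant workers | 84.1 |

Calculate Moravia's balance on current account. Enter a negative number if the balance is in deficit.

Goods: -708.9 + 1003.4 - 190.9 + 591.4 = 695.0
Services: 143.2 - 92.6 - 235.2 = -184.6
Primary income: -52.8
Secondary income: 59.8 + 215.8 - 84.1 = 191.5
Current account = 695.0 + (-184.6) + (-52.8) + 191.5 = 649.1
(Excluded from the current account — financial account: acquisition of a foreign subsidiary by a resident firm (outward FDI) 230.9, new loans extended by domestic banks to foreign borrowers 340.4, increase in resident deposits held at foreign banks 172.0.)

649.1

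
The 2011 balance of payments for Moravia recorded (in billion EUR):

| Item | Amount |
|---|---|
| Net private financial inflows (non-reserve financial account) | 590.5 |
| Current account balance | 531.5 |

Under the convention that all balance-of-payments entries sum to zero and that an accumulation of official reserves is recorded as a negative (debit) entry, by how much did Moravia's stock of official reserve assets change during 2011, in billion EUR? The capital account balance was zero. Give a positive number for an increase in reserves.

1122.0

Official reserve transactions balance = -(531.5 + 590.5) = -1122.0
An accumulation of reserves is recorded as a debit (negative entry), so the change in the stock of reserves is the negative of that balance.
Change in official reserves = -(-1122.0) = 1122.0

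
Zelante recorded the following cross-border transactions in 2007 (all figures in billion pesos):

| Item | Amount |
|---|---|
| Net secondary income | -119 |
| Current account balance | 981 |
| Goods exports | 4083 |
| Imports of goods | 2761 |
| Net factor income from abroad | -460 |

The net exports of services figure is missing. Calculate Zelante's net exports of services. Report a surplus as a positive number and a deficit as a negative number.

238

Current account = goods balance + services balance + net primary income + net secondary income
Sum of the known components = 743
Net exports of services = CA - (known components) = 981 - 743 = 238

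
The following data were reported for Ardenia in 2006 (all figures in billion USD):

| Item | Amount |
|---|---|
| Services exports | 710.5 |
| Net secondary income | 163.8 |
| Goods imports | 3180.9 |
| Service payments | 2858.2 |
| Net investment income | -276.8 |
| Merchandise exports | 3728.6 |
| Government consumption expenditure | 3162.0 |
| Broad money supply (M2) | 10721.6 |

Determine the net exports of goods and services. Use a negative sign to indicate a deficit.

-1600.0

Goods balance = 3728.6 - 3180.9 = 547.7
Services balance = 710.5 - 2858.2 = -2147.7
Trade balance (goods + services) = 547.7 + (-2147.7) = -1600.0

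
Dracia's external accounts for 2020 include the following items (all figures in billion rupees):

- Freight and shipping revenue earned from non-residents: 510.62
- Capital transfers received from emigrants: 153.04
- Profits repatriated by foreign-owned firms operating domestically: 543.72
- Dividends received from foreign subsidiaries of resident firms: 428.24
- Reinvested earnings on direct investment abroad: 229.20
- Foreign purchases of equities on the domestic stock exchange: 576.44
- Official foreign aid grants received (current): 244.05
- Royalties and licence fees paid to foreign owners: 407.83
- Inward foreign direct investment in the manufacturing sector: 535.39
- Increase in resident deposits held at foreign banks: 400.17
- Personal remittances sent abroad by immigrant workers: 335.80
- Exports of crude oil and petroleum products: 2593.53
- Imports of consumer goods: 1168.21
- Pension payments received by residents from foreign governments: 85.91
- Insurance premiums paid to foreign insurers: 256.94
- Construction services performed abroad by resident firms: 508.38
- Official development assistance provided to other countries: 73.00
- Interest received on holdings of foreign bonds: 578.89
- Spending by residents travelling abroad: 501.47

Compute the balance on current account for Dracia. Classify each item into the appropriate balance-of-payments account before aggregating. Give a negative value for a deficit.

Goods: 2593.53 - 1168.21 = 1425.32
Services: -407.83 + 508.38 + 510.62 - 501.47 - 256.94 = -147.24
Primary income: 578.89 + 428.24 - 543.72 + 229.20 = 692.61
Secondary income: -73.00 - 335.80 + 244.05 + 85.91 = -78.84
Current account = 1425.32 + (-147.24) + 692.61 + (-78.84) = 1891.85
(Excluded from the current account — capital account: capital transfers received from emigrants 153.04; financial account: foreign purchases of equities on the domestic stock exchange 576.44, inward foreign direct investment in the manufacturing sector 535.39, increase in resident deposits held at foreign banks 400.17.)

1891.85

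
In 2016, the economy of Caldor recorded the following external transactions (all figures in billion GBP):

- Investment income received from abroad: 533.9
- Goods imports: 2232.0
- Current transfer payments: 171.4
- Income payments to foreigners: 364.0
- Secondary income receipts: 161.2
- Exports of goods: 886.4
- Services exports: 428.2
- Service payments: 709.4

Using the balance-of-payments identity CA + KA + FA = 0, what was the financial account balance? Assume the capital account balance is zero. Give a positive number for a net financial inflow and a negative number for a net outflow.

1467.1

Goods balance = 886.4 - 2232.0 = -1345.6
Services balance = 428.2 - 709.4 = -281.2
Trade balance (goods + services) = -1345.6 + (-281.2) = -1626.8
Net primary income = 533.9 - 364.0 = 169.9
Net secondary income = 161.2 - 171.4 = -10.2
Current account = -1626.8 + 169.9 + (-10.2) = -1467.1
Financial account = -(-1467.1) = 1467.1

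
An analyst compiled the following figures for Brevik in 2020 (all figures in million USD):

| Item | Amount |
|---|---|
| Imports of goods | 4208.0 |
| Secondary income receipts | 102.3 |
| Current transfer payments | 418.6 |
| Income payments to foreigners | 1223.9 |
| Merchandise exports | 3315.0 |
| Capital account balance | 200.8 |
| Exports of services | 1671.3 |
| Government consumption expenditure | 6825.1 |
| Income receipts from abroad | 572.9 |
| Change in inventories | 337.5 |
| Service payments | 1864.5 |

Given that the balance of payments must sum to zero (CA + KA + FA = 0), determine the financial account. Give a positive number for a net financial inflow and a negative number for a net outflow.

1852.7

Goods balance = 3315.0 - 4208.0 = -893.0
Services balance = 1671.3 - 1864.5 = -193.2
Trade balance (goods + services) = -893.0 + (-193.2) = -1086.2
Net primary income = 572.9 - 1223.9 = -651.0
Net secondary income = 102.3 - 418.6 = -316.3
Current account = -1086.2 + (-651.0) + (-316.3) = -2053.5
Financial account = -(-2053.5 + 200.8) = 1852.7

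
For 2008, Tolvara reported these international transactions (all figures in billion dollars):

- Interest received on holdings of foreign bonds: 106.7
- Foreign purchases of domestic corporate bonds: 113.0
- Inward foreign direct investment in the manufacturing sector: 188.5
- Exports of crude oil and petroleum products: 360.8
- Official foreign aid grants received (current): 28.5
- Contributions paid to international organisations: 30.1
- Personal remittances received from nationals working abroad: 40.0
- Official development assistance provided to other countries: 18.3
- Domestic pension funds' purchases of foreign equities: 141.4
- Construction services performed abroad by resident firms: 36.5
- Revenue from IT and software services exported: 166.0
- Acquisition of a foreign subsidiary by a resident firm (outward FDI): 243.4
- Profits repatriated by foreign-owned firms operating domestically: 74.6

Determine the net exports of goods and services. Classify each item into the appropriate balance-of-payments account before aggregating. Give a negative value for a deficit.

563.3

Goods: 360.8
Services: 166.0 + 36.5 = 202.5
Trade balance = 360.8 + 202.5 = 563.3
(Excluded from the trade balance — primary income: interest received on holdings of foreign bonds 106.7, profits repatriated by foreign-owned firms operating domestically 74.6; financial account: foreign purchases of domestic corporate bonds 113.0, inward foreign direct investment in the manufacturing sector 188.5, domestic pension funds' purchases of foreign equities 141.4, acquisition of a foreign subsidiary by a resident firm (outward FDI) 243.4; secondary income: official foreign aid grants received (current) 28.5, contributions paid to international organisations 30.1, personal remittances received from nationals working abroad 40.0, official development assistance provided to other countries 18.3.)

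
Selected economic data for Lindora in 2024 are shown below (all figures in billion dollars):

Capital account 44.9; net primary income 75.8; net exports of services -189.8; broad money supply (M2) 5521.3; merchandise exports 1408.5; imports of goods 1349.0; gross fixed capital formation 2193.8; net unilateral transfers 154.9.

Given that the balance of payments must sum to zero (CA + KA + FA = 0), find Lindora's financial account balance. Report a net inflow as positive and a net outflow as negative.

-145.3

Goods balance = 1408.5 - 1349.0 = 59.5
Services balance = -189.8
Trade balance (goods + services) = 59.5 + (-189.8) = -130.3
Net primary income = 75.8
Net secondary income = 154.9
Current account = -130.3 + 75.8 + 154.9 = 100.4
Financial account = -(100.4 + 44.9) = -145.3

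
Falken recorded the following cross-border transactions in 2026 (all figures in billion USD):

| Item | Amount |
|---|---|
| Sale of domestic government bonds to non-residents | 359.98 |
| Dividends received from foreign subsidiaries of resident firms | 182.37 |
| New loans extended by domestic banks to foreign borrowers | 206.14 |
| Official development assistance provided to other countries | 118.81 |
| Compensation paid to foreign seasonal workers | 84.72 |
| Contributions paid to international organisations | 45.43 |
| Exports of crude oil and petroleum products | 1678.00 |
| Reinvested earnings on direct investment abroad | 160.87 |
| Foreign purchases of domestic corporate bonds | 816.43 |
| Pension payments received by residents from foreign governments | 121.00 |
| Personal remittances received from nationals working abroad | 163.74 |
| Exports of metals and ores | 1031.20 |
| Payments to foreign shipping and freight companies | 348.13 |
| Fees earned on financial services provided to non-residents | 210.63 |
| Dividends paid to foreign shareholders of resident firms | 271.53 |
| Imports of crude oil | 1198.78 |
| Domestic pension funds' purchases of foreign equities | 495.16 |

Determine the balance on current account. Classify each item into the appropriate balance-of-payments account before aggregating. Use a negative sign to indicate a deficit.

1480.41

Goods: -1198.78 + 1678.00 + 1031.20 = 1510.42
Services: -348.13 + 210.63 = -137.50
Primary income: 182.37 + 160.87 - 84.72 - 271.53 = -13.01
Secondary income: 121.00 - 118.81 + 163.74 - 45.43 = 120.50
Current account = 1510.42 + (-137.50) + (-13.01) + 120.50 = 1480.41
(Excluded from the current account — financial account: sale of domestic government bonds to non-residents 359.98, new loans extended by domestic banks to foreign borrowers 206.14, foreign purchases of domestic corporate bonds 816.43, domestic pension funds' purchases of foreign equities 495.16.)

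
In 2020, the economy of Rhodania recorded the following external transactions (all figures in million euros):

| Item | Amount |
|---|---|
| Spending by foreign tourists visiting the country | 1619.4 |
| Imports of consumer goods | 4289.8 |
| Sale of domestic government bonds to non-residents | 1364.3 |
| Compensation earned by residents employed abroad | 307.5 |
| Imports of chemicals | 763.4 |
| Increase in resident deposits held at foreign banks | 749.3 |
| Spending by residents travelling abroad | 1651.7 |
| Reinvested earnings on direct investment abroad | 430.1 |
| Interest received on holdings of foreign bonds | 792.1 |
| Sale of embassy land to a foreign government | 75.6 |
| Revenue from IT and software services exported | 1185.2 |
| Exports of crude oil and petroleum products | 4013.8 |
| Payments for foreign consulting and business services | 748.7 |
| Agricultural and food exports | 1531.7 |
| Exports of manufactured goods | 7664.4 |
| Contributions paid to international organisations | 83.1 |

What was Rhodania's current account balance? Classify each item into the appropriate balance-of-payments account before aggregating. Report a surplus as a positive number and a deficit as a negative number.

Goods: 1531.7 + 4013.8 + 7664.4 - 763.4 - 4289.8 = 8156.7
Services: 1185.2 - 748.7 + 1619.4 - 1651.7 = 404.2
Primary income: 792.1 + 430.1 + 307.5 = 1529.7
Secondary income: -83.1
Current account = 8156.7 + 404.2 + 1529.7 + (-83.1) = 10007.5
(Excluded from the current account — financial account: sale of domestic government bonds to non-residents 1364.3, increase in resident deposits held at foreign banks 749.3; capital account: sale of embassy land to a foreign government 75.6.)

10007.5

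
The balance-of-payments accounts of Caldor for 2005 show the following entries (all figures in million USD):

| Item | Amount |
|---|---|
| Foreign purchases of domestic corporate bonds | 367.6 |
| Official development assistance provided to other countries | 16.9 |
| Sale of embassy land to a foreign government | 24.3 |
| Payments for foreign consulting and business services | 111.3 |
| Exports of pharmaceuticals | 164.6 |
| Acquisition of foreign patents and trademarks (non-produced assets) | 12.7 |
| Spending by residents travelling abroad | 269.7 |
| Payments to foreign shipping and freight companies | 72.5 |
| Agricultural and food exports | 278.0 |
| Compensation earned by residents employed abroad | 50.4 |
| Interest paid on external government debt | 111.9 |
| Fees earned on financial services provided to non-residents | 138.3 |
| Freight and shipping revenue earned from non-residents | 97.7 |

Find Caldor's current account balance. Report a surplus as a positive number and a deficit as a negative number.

Goods: 278.0 + 164.6 = 442.6
Services: -72.5 + 97.7 - 269.7 + 138.3 - 111.3 = -217.5
Primary income: -111.9 + 50.4 = -61.5
Secondary income: -16.9
Current account = 442.6 + (-217.5) + (-61.5) + (-16.9) = 146.7
(Excluded from the current account — financial account: foreign purchases of domestic corporate bonds 367.6; capital account: sale of embassy land to a foreign government 24.3, acquisition of foreign patents and trademarks (non-produced assets) 12.7.)

146.7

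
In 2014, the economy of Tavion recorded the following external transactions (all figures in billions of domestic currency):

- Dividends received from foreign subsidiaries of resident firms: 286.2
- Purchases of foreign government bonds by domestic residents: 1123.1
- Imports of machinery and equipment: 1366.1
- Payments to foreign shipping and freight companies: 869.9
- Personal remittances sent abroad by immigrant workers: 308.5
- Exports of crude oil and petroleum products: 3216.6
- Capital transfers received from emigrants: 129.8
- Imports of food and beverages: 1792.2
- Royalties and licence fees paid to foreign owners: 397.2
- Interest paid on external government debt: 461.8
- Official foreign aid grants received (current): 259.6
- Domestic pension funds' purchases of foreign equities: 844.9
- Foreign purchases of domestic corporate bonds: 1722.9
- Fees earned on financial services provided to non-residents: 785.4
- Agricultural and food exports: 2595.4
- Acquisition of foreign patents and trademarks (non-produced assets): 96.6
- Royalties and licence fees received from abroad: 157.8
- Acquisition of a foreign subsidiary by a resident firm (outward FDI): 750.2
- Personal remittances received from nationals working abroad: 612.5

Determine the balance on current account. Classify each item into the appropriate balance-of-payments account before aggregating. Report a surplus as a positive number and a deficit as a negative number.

Goods: 3216.6 + 2595.4 - 1366.1 - 1792.2 = 2653.7
Services: -869.9 + 785.4 + 157.8 - 397.2 = -323.9
Primary income: 286.2 - 461.8 = -175.6
Secondary income: 259.6 - 308.5 + 612.5 = 563.6
Current account = 2653.7 + (-323.9) + (-175.6) + 563.6 = 2717.8
(Excluded from the current account — financial account: purchases of foreign government bonds by domestic residents 1123.1, domestic pension funds' purchases of foreign equities 844.9, foreign purchases of domestic corporate bonds 1722.9, acquisition of a foreign subsidiary by a resident firm (outward FDI) 750.2; capital account: capital transfers received from emigrants 129.8, acquisition of foreign patents and trademarks (non-produced assets) 96.6.)

2717.8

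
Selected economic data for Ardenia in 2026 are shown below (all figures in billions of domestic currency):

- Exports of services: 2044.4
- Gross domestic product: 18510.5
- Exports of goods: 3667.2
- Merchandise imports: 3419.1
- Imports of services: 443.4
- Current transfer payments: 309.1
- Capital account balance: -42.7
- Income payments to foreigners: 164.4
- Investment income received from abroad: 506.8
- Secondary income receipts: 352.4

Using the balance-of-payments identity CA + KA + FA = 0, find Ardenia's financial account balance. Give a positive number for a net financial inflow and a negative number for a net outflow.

Goods balance = 3667.2 - 3419.1 = 248.1
Services balance = 2044.4 - 443.4 = 1601.0
Trade balance (goods + services) = 248.1 + 1601.0 = 1849.1
Net primary income = 506.8 - 164.4 = 342.4
Net secondary income = 352.4 - 309.1 = 43.3
Current account = 1849.1 + 342.4 + 43.3 = 2234.8
Financial account = -(2234.8 + (-42.7)) = -2192.1

-2192.1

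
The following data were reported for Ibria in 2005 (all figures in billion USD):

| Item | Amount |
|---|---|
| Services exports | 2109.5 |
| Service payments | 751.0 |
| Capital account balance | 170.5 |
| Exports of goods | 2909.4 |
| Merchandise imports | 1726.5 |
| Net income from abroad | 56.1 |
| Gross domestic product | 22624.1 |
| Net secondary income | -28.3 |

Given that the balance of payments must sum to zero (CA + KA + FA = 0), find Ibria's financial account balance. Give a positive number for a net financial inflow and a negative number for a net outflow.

-2739.7

Goods balance = 2909.4 - 1726.5 = 1182.9
Services balance = 2109.5 - 751.0 = 1358.5
Trade balance (goods + services) = 1182.9 + 1358.5 = 2541.4
Net primary income = 56.1
Net secondary income = -28.3
Current account = 2541.4 + 56.1 + (-28.3) = 2569.2
Financial account = -(2569.2 + 170.5) = -2739.7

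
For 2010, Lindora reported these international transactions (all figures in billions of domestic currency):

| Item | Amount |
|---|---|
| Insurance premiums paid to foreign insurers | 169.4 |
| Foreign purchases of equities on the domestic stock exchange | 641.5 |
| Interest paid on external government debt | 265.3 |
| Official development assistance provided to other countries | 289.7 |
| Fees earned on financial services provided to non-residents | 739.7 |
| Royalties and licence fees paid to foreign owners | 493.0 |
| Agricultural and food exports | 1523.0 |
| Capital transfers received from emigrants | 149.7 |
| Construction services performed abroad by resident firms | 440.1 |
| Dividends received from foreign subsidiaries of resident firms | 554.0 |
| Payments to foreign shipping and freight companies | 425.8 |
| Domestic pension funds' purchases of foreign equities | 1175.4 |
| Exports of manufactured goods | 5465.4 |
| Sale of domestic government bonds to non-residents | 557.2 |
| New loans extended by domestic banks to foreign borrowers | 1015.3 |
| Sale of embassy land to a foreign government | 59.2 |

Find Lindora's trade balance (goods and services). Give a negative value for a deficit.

Goods: 5465.4 + 1523.0 = 6988.4
Services: 739.7 - 169.4 - 425.8 - 493.0 + 440.1 = 91.6
Trade balance = 6988.4 + 91.6 = 7080.0
(Excluded from the trade balance — financial account: foreign purchases of equities on the domestic stock exchange 641.5, domestic pension funds' purchases of foreign equities 1175.4, sale of domestic government bonds to non-residents 557.2, new loans extended by domestic banks to foreign borrowers 1015.3; primary income: interest paid on external government debt 265.3, dividends received from foreign subsidiaries of resident firms 554.0; secondary income: official development assistance provided to other countries 289.7; capital account: capital transfers received from emigrants 149.7, sale of embassy land to a foreign government 59.2.)

7080.0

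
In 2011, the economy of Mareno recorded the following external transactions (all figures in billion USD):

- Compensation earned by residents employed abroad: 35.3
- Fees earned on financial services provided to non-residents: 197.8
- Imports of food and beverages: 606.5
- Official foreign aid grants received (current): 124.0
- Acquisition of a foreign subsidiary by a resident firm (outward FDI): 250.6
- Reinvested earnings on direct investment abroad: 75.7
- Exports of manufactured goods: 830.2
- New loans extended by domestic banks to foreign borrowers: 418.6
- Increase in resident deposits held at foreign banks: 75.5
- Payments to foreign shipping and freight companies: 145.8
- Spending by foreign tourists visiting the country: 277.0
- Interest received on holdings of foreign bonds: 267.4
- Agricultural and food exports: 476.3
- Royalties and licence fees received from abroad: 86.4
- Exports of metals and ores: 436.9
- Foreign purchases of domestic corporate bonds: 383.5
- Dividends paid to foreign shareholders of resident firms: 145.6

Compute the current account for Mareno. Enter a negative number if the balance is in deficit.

1909.1

Goods: 830.2 + 476.3 - 606.5 + 436.9 = 1136.9
Services: 277.0 - 145.8 + 86.4 + 197.8 = 415.4
Primary income: 267.4 + 35.3 - 145.6 + 75.7 = 232.8
Secondary income: 124.0
Current account = 1136.9 + 415.4 + 232.8 + 124.0 = 1909.1
(Excluded from the current account — financial account: acquisition of a foreign subsidiary by a resident firm (outward FDI) 250.6, new loans extended by domestic banks to foreign borrowers 418.6, increase in resident deposits held at foreign banks 75.5, foreign purchases of domestic corporate bonds 383.5.)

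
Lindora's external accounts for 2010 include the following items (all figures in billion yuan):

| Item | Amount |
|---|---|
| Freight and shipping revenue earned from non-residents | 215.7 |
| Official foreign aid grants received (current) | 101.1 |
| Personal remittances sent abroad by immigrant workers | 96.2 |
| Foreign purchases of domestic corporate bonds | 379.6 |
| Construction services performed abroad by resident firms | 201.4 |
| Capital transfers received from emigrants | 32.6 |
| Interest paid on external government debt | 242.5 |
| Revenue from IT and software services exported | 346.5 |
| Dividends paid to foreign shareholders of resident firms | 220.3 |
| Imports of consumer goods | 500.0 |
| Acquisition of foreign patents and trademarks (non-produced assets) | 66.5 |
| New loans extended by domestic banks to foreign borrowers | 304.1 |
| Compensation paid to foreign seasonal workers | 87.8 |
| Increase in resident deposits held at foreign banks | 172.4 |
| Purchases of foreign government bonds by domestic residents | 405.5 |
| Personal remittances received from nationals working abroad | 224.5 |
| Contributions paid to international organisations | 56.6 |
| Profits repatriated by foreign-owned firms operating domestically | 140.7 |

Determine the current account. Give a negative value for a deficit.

-254.9

Goods: -500.0
Services: 201.4 + 346.5 + 215.7 = 763.6
Primary income: -140.7 - 87.8 - 220.3 - 242.5 = -691.3
Secondary income: -56.6 + 224.5 + 101.1 - 96.2 = 172.8
Current account = (-500.0) + 763.6 + (-691.3) + 172.8 = -254.9
(Excluded from the current account — financial account: foreign purchases of domestic corporate bonds 379.6, new loans extended by domestic banks to foreign borrowers 304.1, increase in resident deposits held at foreign banks 172.4, purchases of foreign government bonds by domestic residents 405.5; capital account: capital transfers received from emigrants 32.6, acquisition of foreign patents and trademarks (non-produced assets) 66.5.)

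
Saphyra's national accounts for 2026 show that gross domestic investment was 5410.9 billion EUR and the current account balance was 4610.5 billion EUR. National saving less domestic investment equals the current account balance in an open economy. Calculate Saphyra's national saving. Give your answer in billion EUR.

S - I = CA (net lending to the rest of the world).
S = I + CA = 5410.9 + 4610.5 = 10021.4

10021.4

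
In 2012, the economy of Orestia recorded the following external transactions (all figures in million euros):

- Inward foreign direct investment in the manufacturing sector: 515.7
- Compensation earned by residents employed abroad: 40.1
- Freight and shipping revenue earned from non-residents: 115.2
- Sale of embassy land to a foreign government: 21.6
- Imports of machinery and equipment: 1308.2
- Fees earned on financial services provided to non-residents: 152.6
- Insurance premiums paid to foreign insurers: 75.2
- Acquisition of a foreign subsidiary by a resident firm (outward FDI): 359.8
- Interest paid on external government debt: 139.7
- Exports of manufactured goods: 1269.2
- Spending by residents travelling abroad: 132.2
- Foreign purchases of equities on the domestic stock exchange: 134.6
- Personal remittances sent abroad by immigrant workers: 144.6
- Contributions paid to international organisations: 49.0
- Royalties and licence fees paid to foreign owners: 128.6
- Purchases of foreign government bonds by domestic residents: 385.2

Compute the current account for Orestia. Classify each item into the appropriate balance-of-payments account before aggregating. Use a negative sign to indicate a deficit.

Goods: 1269.2 - 1308.2 = -39.0
Services: -132.2 + 152.6 - 128.6 + 115.2 - 75.2 = -68.2
Primary income: 40.1 - 139.7 = -99.6
Secondary income: -49.0 - 144.6 = -193.6
Current account = (-39.0) + (-68.2) + (-99.6) + (-193.6) = -400.4
(Excluded from the current account — financial account: inward foreign direct investment in the manufacturing sector 515.7, acquisition of a foreign subsidiary by a resident firm (outward FDI) 359.8, foreign purchases of equities on the domestic stock exchange 134.6, purchases of foreign government bonds by domestic residents 385.2; capital account: sale of embassy land to a foreign government 21.6.)

-400.4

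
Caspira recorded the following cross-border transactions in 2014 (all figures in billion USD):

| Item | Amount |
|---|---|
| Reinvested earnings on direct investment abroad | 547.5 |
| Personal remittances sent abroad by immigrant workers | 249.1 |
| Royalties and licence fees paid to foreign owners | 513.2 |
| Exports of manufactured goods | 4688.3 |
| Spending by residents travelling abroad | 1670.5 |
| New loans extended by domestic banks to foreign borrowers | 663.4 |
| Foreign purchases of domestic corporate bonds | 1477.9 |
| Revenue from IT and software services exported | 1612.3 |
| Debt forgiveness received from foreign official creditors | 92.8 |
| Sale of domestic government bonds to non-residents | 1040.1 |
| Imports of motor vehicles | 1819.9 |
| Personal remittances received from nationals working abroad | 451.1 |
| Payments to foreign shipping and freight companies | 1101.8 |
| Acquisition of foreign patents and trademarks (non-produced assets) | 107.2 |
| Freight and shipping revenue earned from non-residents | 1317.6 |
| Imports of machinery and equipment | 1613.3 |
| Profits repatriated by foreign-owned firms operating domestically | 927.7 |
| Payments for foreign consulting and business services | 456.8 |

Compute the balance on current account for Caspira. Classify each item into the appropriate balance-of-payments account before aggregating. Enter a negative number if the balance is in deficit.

264.5

Goods: -1819.9 - 1613.3 + 4688.3 = 1255.1
Services: -513.2 + 1612.3 - 456.8 - 1670.5 - 1101.8 + 1317.6 = -812.4
Primary income: 547.5 - 927.7 = -380.2
Secondary income: 451.1 - 249.1 = 202.0
Current account = 1255.1 + (-812.4) + (-380.2) + 202.0 = 264.5
(Excluded from the current account — financial account: new loans extended by domestic banks to foreign borrowers 663.4, foreign purchases of domestic corporate bonds 1477.9, sale of domestic government bonds to non-residents 1040.1; capital account: debt forgiveness received from foreign official creditors 92.8, acquisition of foreign patents and trademarks (non-produced assets) 107.2.)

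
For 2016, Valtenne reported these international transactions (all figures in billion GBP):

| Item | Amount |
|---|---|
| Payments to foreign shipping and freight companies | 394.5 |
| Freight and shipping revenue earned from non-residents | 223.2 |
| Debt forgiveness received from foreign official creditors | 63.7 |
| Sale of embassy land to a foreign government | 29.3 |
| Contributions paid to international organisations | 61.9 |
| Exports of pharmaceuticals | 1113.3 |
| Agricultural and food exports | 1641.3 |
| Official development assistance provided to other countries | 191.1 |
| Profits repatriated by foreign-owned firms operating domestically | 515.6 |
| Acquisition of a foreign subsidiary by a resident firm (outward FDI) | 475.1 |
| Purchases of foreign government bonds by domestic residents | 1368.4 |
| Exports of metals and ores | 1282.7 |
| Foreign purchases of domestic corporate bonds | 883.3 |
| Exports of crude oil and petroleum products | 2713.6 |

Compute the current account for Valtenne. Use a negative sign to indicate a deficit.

Goods: 1282.7 + 2713.6 + 1113.3 + 1641.3 = 6750.9
Services: 223.2 - 394.5 = -171.3
Primary income: -515.6
Secondary income: -61.9 - 191.1 = -253.0
Current account = 6750.9 + (-171.3) + (-515.6) + (-253.0) = 5811.0
(Excluded from the current account — capital account: debt forgiveness received from foreign official creditors 63.7, sale of embassy land to a foreign government 29.3; financial account: acquisition of a foreign subsidiary by a resident firm (outward FDI) 475.1, purchases of foreign government bonds by domestic residents 1368.4, foreign purchases of domestic corporate bonds 883.3.)

5811.0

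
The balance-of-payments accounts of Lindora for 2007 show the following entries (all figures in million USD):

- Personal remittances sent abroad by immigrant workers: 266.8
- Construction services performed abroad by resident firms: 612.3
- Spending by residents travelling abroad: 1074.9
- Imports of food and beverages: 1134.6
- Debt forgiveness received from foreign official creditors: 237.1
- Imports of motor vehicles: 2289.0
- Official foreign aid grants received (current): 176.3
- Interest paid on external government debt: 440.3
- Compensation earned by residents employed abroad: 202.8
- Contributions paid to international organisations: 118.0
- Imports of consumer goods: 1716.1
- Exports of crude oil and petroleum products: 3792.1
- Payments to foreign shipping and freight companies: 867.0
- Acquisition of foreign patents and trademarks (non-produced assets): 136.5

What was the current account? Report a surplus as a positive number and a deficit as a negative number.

Goods: -1716.1 - 1134.6 + 3792.1 - 2289.0 = -1347.6
Services: 612.3 - 1074.9 - 867.0 = -1329.6
Primary income: -440.3 + 202.8 = -237.5
Secondary income: 176.3 - 266.8 - 118.0 = -208.5
Current account = (-1347.6) + (-1329.6) + (-237.5) + (-208.5) = -3123.2
(Excluded from the current account — capital account: debt forgiveness received from foreign official creditors 237.1, acquisition of foreign patents and trademarks (non-produced assets) 136.5.)

-3123.2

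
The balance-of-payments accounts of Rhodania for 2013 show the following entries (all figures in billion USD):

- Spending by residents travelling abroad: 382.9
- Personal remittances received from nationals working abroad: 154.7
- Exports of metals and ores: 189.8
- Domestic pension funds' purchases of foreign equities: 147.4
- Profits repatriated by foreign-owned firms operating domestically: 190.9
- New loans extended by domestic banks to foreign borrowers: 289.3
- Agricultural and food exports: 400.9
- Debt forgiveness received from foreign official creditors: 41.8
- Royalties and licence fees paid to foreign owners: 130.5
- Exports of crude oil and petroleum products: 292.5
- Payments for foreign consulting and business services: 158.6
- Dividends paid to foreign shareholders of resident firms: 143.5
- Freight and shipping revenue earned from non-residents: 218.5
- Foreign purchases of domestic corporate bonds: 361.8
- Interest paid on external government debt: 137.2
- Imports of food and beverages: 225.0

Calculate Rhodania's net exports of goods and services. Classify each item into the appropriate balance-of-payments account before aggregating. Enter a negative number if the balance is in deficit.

204.7

Goods: -225.0 + 292.5 + 189.8 + 400.9 = 658.2
Services: -130.5 - 382.9 + 218.5 - 158.6 = -453.5
Trade balance = 658.2 + (-453.5) = 204.7
(Excluded from the trade balance — secondary income: personal remittances received from nationals working abroad 154.7; financial account: domestic pension funds' purchases of foreign equities 147.4, new loans extended by domestic banks to foreign borrowers 289.3, foreign purchases of domestic corporate bonds 361.8; primary income: profits repatriated by foreign-owned firms operating domestically 190.9, dividends paid to foreign shareholders of resident firms 143.5, interest paid on external government debt 137.2; capital account: debt forgiveness received from foreign official creditors 41.8.)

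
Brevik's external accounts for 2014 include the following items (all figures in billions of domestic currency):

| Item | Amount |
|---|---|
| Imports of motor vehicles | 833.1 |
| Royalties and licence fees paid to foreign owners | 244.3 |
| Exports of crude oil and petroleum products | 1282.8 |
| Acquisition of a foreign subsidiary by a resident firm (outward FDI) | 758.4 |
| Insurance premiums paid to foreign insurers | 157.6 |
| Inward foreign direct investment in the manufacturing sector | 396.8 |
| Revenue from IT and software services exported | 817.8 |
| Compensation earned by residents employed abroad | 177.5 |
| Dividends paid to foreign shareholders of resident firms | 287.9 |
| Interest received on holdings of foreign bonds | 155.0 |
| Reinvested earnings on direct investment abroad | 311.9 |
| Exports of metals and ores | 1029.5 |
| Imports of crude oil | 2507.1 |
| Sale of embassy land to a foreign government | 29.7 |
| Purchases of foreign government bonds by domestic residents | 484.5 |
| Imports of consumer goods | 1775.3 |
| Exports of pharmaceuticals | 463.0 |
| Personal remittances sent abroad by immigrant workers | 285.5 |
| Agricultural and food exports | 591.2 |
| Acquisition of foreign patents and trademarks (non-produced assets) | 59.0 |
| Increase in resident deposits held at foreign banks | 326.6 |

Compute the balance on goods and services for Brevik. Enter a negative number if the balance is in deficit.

Goods: 1282.8 + 463.0 + 1029.5 - 833.1 + 591.2 - 2507.1 - 1775.3 = -1749.0
Services: -157.6 + 817.8 - 244.3 = 415.9
Trade balance = -1749.0 + 415.9 = -1333.1
(Excluded from the trade balance — financial account: acquisition of a foreign subsidiary by a resident firm (outward FDI) 758.4, inward foreign direct investment in the manufacturing sector 396.8, purchases of foreign government bonds by domestic residents 484.5, increase in resident deposits held at foreign banks 326.6; primary income: compensation earned by residents employed abroad 177.5, dividends paid to foreign shareholders of resident firms 287.9, interest received on holdings of foreign bonds 155.0, reinvested earnings on direct investment abroad 311.9; capital account: sale of embassy land to a foreign government 29.7, acquisition of foreign patents and trademarks (non-produced assets) 59.0; secondary income: personal remittances sent abroad by immigrant workers 285.5.)

-1333.1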